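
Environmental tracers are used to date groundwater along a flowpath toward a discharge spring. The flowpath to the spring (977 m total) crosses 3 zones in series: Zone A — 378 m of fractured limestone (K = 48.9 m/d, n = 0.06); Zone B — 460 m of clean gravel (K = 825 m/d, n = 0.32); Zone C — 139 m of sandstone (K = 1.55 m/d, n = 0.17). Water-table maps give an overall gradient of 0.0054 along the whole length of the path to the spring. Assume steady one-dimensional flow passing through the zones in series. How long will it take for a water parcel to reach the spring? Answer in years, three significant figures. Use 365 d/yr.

9.84 years

For zones in series the flux q is common to all zones; the equivalent conductivity is the harmonic (thickness-weighted) mean, K_eq = L_total / Σ(L_j/K_j).
Σ(L/K) = 378/48.9 + 460/825 + 139/1.55 = 7.730 + 0.5576 + 89.68 = 97.97 d
K_eq = L_total / Σ(L/K) = 977 / 97.97 = 9.973 m/d
q = K_eq · i = 9.973 × 0.0054 = 0.05385 m/d (same in every zone)
Zone A: v = q/n = 0.05385/0.06 = 0.8976 m/d → t_A = 378/0.8976 = 421.1 d
Zone B: v = q/n = 0.05385/0.32 = 0.1683 m/d → t_B = 460/0.1683 = 2733 d
Zone C: v = q/n = 0.05385/0.17 = 0.3168 m/d → t_C = 139/0.3168 = 438.8 d
Total t = 421.1 + 2733 + 438.8 = 3593 d
   = 3593 / 365 = 9.84 yr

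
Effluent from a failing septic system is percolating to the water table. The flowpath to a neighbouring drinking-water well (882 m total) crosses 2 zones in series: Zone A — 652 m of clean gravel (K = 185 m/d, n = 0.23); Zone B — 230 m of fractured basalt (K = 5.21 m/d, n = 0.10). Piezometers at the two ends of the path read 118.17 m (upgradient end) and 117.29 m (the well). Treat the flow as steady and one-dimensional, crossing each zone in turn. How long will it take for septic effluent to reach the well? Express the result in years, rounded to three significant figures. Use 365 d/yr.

Total head drop ΔH = 118.17 − 117.29 = 0.88 m
Steady 1-D flow in series ⇒ the Darcy flux q is identical in every zone and the zone head losses add (resistances L/K in series).
Σ(L/K) = 652/185 + 230/5.21 = 3.524 + 44.15 = 47.67 d
q = ΔH / Σ(L/K) = 0.88 / 47.67 = 0.01846 m/d (same in every zone)
Zone A: v = q/n = 0.01846/0.23 = 0.08026 m/d → t_A = 652/0.08026 = 8123 d
Zone B: v = q/n = 0.01846/0.10 = 0.1846 m/d → t_B = 230/0.1846 = 1246 d
Total t = 8123 + 1246 = 9369 d
   = 9369 / 365 = 25.7 yr

25.7 years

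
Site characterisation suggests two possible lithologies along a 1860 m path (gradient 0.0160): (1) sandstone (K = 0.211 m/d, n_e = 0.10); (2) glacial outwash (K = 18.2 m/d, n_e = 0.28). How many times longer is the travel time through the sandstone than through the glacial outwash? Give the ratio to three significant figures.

Unit 1 (sandstone): v = 0.211×0.016/0.10 = 0.03376 m/d, t = 1860/0.03376 = 55090 d
Unit 2 (glacial outwash): v = 18.2×0.016/0.28 = 1.040 m/d, t = 1860/1.040 = 1788 d
t(sandstone) / t(glacial outwash) = 55090/1788 = 30.8

30.8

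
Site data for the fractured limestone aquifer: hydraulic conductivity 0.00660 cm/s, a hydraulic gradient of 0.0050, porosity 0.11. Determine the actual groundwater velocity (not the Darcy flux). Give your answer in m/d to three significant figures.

0.259 m/d

K = 0.00660 cm/s × 864 = 5.702 m/d
Darcy flux q = K·i = 5.702 × 0.0050 = 0.02851 m/d
Average linear velocity = 0.02851 / 0.11 = 0.2592 m/d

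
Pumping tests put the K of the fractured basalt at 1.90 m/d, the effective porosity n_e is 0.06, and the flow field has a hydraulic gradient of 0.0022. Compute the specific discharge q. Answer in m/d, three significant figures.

0.00418 m/d

q = Ki = 1.90 × 0.0022 = 0.004180 m/d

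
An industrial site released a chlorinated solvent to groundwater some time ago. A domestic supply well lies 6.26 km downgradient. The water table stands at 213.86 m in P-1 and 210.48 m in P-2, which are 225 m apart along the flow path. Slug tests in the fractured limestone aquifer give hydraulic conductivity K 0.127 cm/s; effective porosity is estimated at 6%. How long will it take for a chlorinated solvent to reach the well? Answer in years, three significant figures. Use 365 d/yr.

0.624 years

Hydraulic gradient i = (213.86 − 210.48) / 225 = 3.38 / 225 = 0.01502
K = 0.127 cm/s × 864 = 109.7 m/d
Darcy flux q = K·i = 109.7 × 0.01502 = 1.648 m/d
Seepage velocity v = q / n = 1.648 / 0.06 = 27.47 m/d
L = 6.26 km = 6260 m
t = L / v = 6260 / 27.47 = 227.9 d
   = 227.9 / 365 = 0.624 yr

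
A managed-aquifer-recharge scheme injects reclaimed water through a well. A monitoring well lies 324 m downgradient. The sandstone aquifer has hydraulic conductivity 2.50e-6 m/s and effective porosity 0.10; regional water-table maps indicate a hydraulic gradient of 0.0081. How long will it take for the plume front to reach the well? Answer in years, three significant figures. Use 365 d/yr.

50.7 years

K = 2.50e-6 m/s × 86400 s/d = 0.2160 m/d
Darcy flux q = K·i = 0.2160 × 0.0081 = 0.001750 m/d
Average linear velocity = 0.001750 / 0.10 = 0.01750 m/d
t = L / v = 324 / 0.01750 = 18520 d
   = 18520 / 365 = 50.7 yr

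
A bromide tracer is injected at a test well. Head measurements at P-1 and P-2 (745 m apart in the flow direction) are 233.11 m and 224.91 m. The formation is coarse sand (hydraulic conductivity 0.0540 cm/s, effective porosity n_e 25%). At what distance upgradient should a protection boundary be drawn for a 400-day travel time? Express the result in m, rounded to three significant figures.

822 m

Hydraulic gradient i = (233.11 − 224.91) / 745 = 8.20 / 745 = 0.01101
K = 0.0540 cm/s × 864 = 46.66 m/d
Specific discharge q = 46.66 × 0.01101 = 0.5135 m/d
Average linear velocity = 0.5135 / 0.25 = 2.054 m/d
L = v × T = 2.054 × 400 = 821.6 m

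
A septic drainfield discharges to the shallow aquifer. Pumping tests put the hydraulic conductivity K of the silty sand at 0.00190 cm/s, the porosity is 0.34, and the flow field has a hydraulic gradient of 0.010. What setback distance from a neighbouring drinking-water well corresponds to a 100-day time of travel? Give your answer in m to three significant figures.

4.83 m

K = 0.00190 cm/s × 864 = 1.642 m/d
q = Ki = 1.642 × 0.010 = 0.01642 m/d
Average linear velocity = 0.01642 / 0.34 = 0.04828 m/d
L = v × T = 0.04828 × 100 = 4.828 m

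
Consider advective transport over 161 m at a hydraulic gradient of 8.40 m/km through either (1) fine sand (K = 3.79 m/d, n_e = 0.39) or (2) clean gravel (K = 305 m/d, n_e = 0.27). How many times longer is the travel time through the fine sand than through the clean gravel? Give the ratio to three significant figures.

Unit 1 (fine sand): v = 3.79×0.0084/0.39 = 0.08163 m/d, t = 161/0.08163 = 1972 d
Unit 2 (clean gravel): v = 305×0.0084/0.27 = 9.489 m/d, t = 161/9.489 = 16.97 d
t(fine sand) / t(clean gravel) = 1972/16.97 = 116

116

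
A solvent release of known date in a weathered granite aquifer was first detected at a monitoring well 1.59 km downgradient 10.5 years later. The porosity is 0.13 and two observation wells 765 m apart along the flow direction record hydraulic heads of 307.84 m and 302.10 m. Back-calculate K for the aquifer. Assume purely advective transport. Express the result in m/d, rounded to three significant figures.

7.19 m/d

Hydraulic gradient i = (307.84 − 302.10) / 765 = 5.74 / 765 = 0.007503
t = 10.5 years = 3833 d
L = 1.59 km = 1590 m
v = L / t = 1590 / 3833 = 0.4149 m/d
K = v · n / i = 0.4149 × 0.13 / 0.007503 = 7.19 m/d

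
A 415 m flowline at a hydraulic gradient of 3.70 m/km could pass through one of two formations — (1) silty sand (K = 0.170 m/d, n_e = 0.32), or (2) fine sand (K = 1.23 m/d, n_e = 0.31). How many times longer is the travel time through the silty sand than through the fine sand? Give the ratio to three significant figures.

7.47

Unit 1 (silty sand): v = 0.170×0.0037/0.32 = 0.001966 m/d, t = 415/0.001966 = 211100 d
Unit 2 (fine sand): v = 1.23×0.0037/0.31 = 0.01468 m/d, t = 415/0.01468 = 28270 d
t(silty sand) / t(fine sand) = 211100/28270 = 7.47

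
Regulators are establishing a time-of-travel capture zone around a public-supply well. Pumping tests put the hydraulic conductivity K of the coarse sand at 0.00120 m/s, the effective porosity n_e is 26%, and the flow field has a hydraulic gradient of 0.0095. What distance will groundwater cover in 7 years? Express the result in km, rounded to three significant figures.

9.68 km

K = 0.00120 m/s × 86400 s/d = 103.7 m/d
Specific discharge q = 103.7 × 0.0095 = 0.9850 m/d
Seepage velocity v = q / n = 0.9850 / 0.26 = 3.788 m/d
T = 7 yr × 365 = 2555 d
L = v × T = 3.788 × 2555 = 9679 m
   = 9.68 km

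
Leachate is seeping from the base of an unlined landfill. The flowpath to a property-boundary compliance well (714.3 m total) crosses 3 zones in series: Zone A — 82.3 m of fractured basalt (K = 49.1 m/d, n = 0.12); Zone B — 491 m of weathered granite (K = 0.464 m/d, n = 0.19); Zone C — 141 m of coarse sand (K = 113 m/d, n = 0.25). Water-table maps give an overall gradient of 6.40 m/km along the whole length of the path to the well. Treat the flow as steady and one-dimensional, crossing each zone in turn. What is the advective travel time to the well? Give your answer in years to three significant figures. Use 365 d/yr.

88.0 years

Continuity: the same q passes through each zone, so ΔH = q·Σ(L_j/K_j) — the zones act as resistances in series.
Σ(L/K) = 82.3/49.1 + 491/0.464 + 141/113 = 1.676 + 1058 + 1.248 = 1061 d
K_eq = L_total / Σ(L/K) = 714.3 / 1061 = 0.6732 m/d
q = K_eq · i = 0.6732 × 0.0064 = 0.004308 m/d (same in every zone)
Zone A: v = q/n = 0.004308/0.12 = 0.03590 m/d → t_A = 82.3/0.03590 = 2292 d
Zone B: v = q/n = 0.004308/0.19 = 0.02267 m/d → t_B = 491/0.02267 = 21650 d
Zone C: v = q/n = 0.004308/0.25 = 0.01723 m/d → t_C = 141/0.01723 = 8182 d
Total t = 2292 + 21650 + 8182 = 32130 d
   = 32130 / 365 = 88.0 yr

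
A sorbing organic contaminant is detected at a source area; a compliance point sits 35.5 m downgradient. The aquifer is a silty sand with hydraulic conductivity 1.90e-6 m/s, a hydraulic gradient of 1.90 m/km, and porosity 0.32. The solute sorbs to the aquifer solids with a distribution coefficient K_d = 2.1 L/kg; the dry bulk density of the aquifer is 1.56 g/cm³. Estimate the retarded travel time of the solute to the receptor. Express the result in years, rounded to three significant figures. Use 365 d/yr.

1120 years

K = 1.90e-6 m/s × 86400 s/d = 0.1642 m/d
q = Ki = 0.1642 × 0.0019 = 3.119e-4 m/d
v = Ki/n = 0.1642·0.0019/0.32 = 9.747e-4 m/d
Retardation R = 1 + ρ_b·K_d/n = 1 + 1.56×2.1/0.32 = 11.24
Contaminant velocity v_c = v/R = 9.747e-4/11.24 = 8.674e-5 m/d
t = L/v_c = 35.5/8.674e-5 = 409300 d
   = 409300/365 = 1120 yr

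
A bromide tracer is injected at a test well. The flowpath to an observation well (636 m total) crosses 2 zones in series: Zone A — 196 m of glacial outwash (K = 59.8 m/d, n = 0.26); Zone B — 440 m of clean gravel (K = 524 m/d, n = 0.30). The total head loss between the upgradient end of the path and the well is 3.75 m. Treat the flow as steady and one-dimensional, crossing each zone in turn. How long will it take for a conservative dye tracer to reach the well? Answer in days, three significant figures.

201 days

Steady 1-D flow in series ⇒ the Darcy flux q is identical in every zone and the zone head losses add (resistances L/K in series).
Σ(L/K) = 196/59.8 + 440/524 = 3.278 + 0.8397 = 4.117 d
q = ΔH / Σ(L/K) = 3.75 / 4.117 = 0.9108 m/d (same in every zone)
Zone A: v = q/n = 0.9108/0.26 = 3.503 m/d → t_A = 196/3.503 = 55.95 d
Zone B: v = q/n = 0.9108/0.30 = 3.036 m/d → t_B = 440/3.036 = 144.9 d
Total t = 55.95 + 144.9 = 200.9 d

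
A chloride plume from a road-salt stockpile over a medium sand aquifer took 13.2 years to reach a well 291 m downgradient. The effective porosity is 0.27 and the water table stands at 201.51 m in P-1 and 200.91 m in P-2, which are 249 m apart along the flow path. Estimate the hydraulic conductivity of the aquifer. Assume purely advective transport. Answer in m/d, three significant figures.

6.77 m/d

Hydraulic gradient i = (201.51 − 200.91) / 249 = 0.60 / 249 = 0.002410
t = 13.2 years = 4818 d
v = L / t = 291 / 4818 = 0.06040 m/d
K = v · n / i = 0.06040 × 0.27 / 0.002410 = 6.77 m/d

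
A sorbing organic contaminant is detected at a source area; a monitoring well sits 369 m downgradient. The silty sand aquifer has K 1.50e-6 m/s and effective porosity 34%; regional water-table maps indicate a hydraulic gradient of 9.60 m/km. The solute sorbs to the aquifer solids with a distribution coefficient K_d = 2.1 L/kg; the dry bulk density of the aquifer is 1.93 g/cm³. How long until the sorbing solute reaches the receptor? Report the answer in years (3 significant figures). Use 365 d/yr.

K = 1.50e-6 m/s × 86400 s/d = 0.1296 m/d
Darcy flux q = K·i = 0.1296 × 0.0096 = 0.001244 m/d
v = Ki/n = 0.1296·0.0096/0.34 = 0.003659 m/d
Retardation R = 1 + ρ_b·K_d/n = 1 + 1.93×2.1/0.34 = 12.92
Contaminant velocity v_c = v/R = 0.003659/12.92 = 2.832e-4 m/d
t = L/v_c = 369/2.832e-4 = 1.303e6 d
   = 1.303e6/365 = 3570 yr

3570 years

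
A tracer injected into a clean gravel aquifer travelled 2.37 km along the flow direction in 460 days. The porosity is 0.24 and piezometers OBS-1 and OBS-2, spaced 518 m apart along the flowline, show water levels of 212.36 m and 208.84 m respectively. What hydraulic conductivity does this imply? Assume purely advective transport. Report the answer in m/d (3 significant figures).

182 m/d

Hydraulic gradient i = (212.36 − 208.84) / 518 = 3.52 / 518 = 0.006795
L = 2.37 km = 2370 m
v = L / t = 2370 / 460 = 5.152 m/d
K = v · n / i = 5.152 × 0.24 / 0.006795 = 182 m/d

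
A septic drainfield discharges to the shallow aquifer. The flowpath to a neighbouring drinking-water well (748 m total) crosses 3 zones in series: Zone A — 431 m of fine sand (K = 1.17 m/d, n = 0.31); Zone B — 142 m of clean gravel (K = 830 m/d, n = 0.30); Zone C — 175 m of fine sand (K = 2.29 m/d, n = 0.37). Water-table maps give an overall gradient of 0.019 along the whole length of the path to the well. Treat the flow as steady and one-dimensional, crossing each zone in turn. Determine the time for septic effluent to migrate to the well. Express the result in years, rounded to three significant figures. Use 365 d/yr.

For zones in series the flux q is common to all zones; the equivalent conductivity is the harmonic (thickness-weighted) mean, K_eq = L_total / Σ(L_j/K_j).
Σ(L/K) = 431/1.17 + 142/830 + 175/2.29 = 368.4 + 0.1711 + 76.42 = 445.0 d
K_eq = L_total / Σ(L/K) = 748 / 445.0 = 1.681 m/d
q = K_eq · i = 1.681 × 0.019 = 0.03194 m/d (same in every zone)
Zone A: v = q/n = 0.03194/0.31 = 0.1030 m/d → t_A = 431/0.1030 = 4183 d
Zone B: v = q/n = 0.03194/0.30 = 0.1065 m/d → t_B = 142/0.1065 = 1334 d
Zone C: v = q/n = 0.03194/0.37 = 0.08632 m/d → t_C = 175/0.08632 = 2027 d
Total t = 4183 + 1334 + 2027 = 7544 d
   = 7544 / 365 = 20.7 yr

20.7 years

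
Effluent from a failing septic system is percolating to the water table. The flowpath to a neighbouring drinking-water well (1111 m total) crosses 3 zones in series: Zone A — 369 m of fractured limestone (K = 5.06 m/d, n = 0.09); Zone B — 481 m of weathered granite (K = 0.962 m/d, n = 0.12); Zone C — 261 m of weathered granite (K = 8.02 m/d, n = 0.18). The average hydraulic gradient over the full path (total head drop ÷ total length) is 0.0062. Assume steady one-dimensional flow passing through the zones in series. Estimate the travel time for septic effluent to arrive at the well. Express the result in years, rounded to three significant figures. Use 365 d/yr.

Steady 1-D flow in series ⇒ the Darcy flux q is identical in every zone and the zone head losses add (resistances L/K in series).
Σ(L/K) = 369/5.06 + 481/0.962 + 261/8.02 = 72.92 + 500.0 + 32.54 = 605.5 d
K_eq = L_total / Σ(L/K) = 1111 / 605.5 = 1.835 m/d
q = K_eq · i = 1.835 × 0.0062 = 0.01138 m/d (same in every zone)
Zone A: v = q/n = 0.01138/0.09 = 0.1264 m/d → t_A = 369/0.1264 = 2919 d
Zone B: v = q/n = 0.01138/0.12 = 0.09481 m/d → t_B = 481/0.09481 = 5074 d
Zone C: v = q/n = 0.01138/0.18 = 0.06320 m/d → t_C = 261/0.06320 = 4130 d
Total t = 2919 + 5074 + 4130 = 12120 d
   = 12120 / 365 = 33.2 yr

33.2 years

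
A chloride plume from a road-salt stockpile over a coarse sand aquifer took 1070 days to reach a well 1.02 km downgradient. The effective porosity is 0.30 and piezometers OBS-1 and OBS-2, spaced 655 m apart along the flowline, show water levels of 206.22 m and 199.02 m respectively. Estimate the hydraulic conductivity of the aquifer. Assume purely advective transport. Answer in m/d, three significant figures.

Hydraulic gradient i = (206.22 − 199.02) / 655 = 7.20 / 655 = 0.01099
L = 1.02 km = 1020 m
v = L / t = 1020 / 1070 = 0.9533 m/d
K = v · n / i = 0.9533 × 0.30 / 0.01099 = 26.0 m/d

26.0 m/d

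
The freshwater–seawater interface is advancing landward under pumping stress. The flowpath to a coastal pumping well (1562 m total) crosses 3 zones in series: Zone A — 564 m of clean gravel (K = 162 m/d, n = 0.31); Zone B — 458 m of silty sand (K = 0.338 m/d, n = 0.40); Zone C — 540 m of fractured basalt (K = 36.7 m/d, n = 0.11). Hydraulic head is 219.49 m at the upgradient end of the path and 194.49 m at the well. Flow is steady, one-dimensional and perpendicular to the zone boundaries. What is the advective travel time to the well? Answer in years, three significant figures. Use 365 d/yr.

Total head drop ΔH = 219.49 − 194.49 = 25.00 m
Steady 1-D flow in series ⇒ the Darcy flux q is identical in every zone and the zone head losses add (resistances L/K in series).
Σ(L/K) = 564/162 + 458/0.338 + 540/36.7 = 3.481 + 1355 + 14.71 = 1373 d
q = ΔH / Σ(L/K) = 25.00 / 1373 = 0.01821 m/d (same in every zone)
Zone A: v = q/n = 0.01821/0.31 = 0.05873 m/d → t_A = 564/0.05873 = 9604 d
Zone B: v = q/n = 0.01821/0.40 = 0.04551 m/d → t_B = 458/0.04551 = 10060 d
Zone C: v = q/n = 0.01821/0.11 = 0.1655 m/d → t_C = 540/0.1655 = 3263 d
Total t = 9604 + 10060 + 3263 = 22930 d
   = 22930 / 365 = 62.8 yr

62.8 years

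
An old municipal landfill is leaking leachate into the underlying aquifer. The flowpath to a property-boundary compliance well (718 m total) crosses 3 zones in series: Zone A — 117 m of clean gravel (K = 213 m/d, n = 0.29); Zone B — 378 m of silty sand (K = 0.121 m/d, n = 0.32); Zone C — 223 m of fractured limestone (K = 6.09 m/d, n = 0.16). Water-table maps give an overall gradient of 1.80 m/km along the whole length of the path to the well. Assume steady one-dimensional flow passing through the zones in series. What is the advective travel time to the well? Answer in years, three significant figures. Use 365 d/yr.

1280 years

Steady 1-D flow in series ⇒ the Darcy flux q is identical in every zone and the zone head losses add (resistances L/K in series).
Σ(L/K) = 117/213 + 378/0.121 + 223/6.09 = 0.5493 + 3124 + 36.62 = 3161 d
K_eq = L_total / Σ(L/K) = 718 / 3161 = 0.2271 m/d
q = K_eq · i = 0.2271 × 0.0018 = 4.088e-4 m/d (same in every zone)
Zone A: v = q/n = 4.088e-4/0.29 = 0.001410 m/d → t_A = 117/0.001410 = 82990 d
Zone B: v = q/n = 4.088e-4/0.32 = 0.001278 m/d → t_B = 378/0.001278 = 295900 d
Zone C: v = q/n = 4.088e-4/0.16 = 0.002555 m/d → t_C = 223/0.002555 = 87270 d
Total t = 82990 + 295900 + 87270 = 466100 d
   = 466100 / 365 = 1280 yr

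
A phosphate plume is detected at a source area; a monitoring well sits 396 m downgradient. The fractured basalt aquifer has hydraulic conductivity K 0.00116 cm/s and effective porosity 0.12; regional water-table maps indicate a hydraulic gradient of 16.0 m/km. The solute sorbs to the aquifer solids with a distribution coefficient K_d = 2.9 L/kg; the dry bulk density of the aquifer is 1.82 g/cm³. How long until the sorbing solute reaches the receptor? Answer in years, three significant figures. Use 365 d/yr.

K = 0.00116 cm/s × 864 = 1.002 m/d
q = Ki = 1.002 × 0.016 = 0.01604 m/d
v_s = q/n_e = 0.01604/0.12 = 0.1336 m/d
Retardation R = 1 + ρ_b·K_d/n = 1 + 1.82×2.9/0.12 = 44.98
Contaminant velocity v_c = v/R = 0.1336/44.98 = 0.002971 m/d
t = L/v_c = 396/0.002971 = 133300 d
   = 133300/365 = 365 yr

365 years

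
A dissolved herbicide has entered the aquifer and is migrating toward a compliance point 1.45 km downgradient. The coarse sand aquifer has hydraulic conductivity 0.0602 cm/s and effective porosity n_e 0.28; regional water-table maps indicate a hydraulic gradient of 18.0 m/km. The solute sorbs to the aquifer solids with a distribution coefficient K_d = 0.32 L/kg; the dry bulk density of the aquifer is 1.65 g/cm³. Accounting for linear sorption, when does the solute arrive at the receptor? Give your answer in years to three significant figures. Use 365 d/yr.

K = 0.0602 cm/s × 864 = 52.01 m/d
Darcy flux q = K·i = 52.01 × 0.018 = 0.9362 m/d
Seepage velocity v = q / n = 0.9362 / 0.28 = 3.344 m/d
Retardation R = 1 + ρ_b·K_d/n = 1 + 1.65×0.32/0.28 = 2.886
Contaminant velocity v_c = v/R = 3.344/2.886 = 1.159 m/d
L = 1.45 km = 1450 m
t = L/v_c = 1450/1.159 = 1251 d
   = 1251/365 = 3.43 yr

3.43 years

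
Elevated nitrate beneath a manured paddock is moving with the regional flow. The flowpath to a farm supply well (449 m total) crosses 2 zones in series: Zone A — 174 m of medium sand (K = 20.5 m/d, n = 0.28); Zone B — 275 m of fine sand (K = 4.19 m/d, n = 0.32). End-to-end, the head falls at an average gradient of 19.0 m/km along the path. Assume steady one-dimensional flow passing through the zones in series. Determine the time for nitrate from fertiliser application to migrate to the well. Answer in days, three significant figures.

1190 days

For zones in series the flux q is common to all zones; the equivalent conductivity is the harmonic (thickness-weighted) mean, K_eq = L_total / Σ(L_j/K_j).
Σ(L/K) = 174/20.5 + 275/4.19 = 8.488 + 65.63 = 74.12 d
K_eq = L_total / Σ(L/K) = 449 / 74.12 = 6.058 m/d
q = K_eq · i = 6.058 × 0.019 = 0.1151 m/d (same in every zone)
Zone A: v = q/n = 0.1151/0.28 = 0.4111 m/d → t_A = 174/0.4111 = 423.3 d
Zone B: v = q/n = 0.1151/0.32 = 0.3597 m/d → t_B = 275/0.3597 = 764.6 d
Total t = 423.3 + 764.6 = 1188 d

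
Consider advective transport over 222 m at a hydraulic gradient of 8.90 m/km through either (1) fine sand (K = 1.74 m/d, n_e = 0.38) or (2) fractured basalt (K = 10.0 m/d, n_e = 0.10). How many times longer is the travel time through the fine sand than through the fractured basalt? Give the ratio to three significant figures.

Unit 1 (fine sand): v = 1.74×0.0089/0.38 = 0.04075 m/d, t = 222/0.04075 = 5448 d
Unit 2 (fractured basalt): v = 10.0×0.0089/0.10 = 0.8900 m/d, t = 222/0.8900 = 249.4 d
t(fine sand) / t(fractured basalt) = 5448/249.4 = 21.8

21.8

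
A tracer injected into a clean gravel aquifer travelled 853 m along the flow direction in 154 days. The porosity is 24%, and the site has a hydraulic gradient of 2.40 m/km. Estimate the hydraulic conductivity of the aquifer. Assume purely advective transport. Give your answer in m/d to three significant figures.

v = L / t = 853 / 154 = 5.539 m/d
K = v · n / i = 5.539 × 0.24 / 0.0024 = 554 m/d

554 m/d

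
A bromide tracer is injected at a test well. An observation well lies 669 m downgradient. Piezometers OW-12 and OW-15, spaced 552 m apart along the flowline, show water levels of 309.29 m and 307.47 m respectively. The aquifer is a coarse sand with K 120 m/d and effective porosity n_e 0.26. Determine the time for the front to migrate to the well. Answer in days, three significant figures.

Hydraulic gradient i = (309.29 − 307.47) / 552 = 1.82 / 552 = 0.003297
q = Ki = 120 × 0.003297 = 0.3957 m/d
v_s = q/n_e = 0.3957/0.26 = 1.522 m/d
t = L / v = 669 / 1.522 = 439.6 d

440 days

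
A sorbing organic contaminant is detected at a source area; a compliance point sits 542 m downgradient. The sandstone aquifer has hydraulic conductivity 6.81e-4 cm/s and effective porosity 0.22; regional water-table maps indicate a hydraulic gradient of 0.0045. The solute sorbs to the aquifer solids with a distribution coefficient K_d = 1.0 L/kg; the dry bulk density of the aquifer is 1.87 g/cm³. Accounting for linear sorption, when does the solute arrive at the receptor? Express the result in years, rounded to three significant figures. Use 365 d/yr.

1170 years

K = 6.81e-4 cm/s × 864 = 0.5884 m/d
Darcy flux q = K·i = 0.5884 × 0.0045 = 0.002648 m/d
v_s = q/n_e = 0.002648/0.22 = 0.01204 m/d
Retardation R = 1 + ρ_b·K_d/n = 1 + 1.87×1.0/0.22 = 9.500
Contaminant velocity v_c = v/R = 0.01204/9.500 = 0.001267 m/d
t = L/v_c = 542/0.001267 = 427800 d
   = 427800/365 = 1170 yr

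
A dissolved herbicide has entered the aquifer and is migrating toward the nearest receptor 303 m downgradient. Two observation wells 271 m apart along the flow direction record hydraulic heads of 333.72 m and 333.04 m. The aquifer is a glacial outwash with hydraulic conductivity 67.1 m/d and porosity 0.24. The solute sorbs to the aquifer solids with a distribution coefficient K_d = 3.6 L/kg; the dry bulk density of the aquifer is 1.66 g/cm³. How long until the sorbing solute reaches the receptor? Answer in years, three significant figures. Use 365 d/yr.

Hydraulic gradient i = (333.72 − 333.04) / 271 = 0.68 / 271 = 0.002509
Specific discharge q = 67.1 × 0.002509 = 0.1684 m/d
Seepage velocity v = q / n = 0.1684 / 0.24 = 0.7015 m/d
Retardation R = 1 + ρ_b·K_d/n = 1 + 1.66×3.6/0.24 = 25.90
Contaminant velocity v_c = v/R = 0.7015/25.90 = 0.02709 m/d
t = L/v_c = 303/0.02709 = 11190 d
   = 11190/365 = 30.6 yr

30.6 years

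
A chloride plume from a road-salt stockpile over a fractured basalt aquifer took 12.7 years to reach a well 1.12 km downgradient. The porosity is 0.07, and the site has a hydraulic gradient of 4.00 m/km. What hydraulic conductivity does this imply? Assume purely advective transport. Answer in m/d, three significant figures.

4.23 m/d

t = 12.7 years = 4636 d
L = 1.12 km = 1120 m
v = L / t = 1120 / 4636 = 0.2416 m/d
K = v · n / i = 0.2416 × 0.07 / 0.0040 = 4.23 m/d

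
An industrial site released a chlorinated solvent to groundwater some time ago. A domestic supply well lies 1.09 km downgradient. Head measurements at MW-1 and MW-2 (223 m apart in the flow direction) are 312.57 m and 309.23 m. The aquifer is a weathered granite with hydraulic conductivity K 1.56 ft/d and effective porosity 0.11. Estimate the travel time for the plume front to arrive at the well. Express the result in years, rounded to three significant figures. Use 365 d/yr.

46.1 years

Hydraulic gradient i = (312.57 − 309.23) / 223 = 3.34 / 223 = 0.01498
K = 1.56 ft/d × 0.3048 = 0.4755 m/d
q = Ki = 0.4755 × 0.01498 = 0.007122 m/d
Average linear velocity = 0.007122 / 0.11 = 0.06474 m/d
L = 1.09 km = 1090 m
t = L / v = 1090 / 0.06474 = 16840 d
   = 16840 / 365 = 46.1 yr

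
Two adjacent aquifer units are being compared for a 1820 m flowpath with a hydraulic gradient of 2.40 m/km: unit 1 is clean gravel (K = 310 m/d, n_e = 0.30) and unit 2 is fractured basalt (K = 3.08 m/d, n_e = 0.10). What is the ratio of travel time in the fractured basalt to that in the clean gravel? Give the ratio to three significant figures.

33.5

Unit 1 (clean gravel): v = 310×0.0024/0.30 = 2.480 m/d, t = 1820/2.480 = 733.9 d
Unit 2 (fractured basalt): v = 3.08×0.0024/0.10 = 0.07392 m/d, t = 1820/0.07392 = 24620 d
t(fractured basalt) / t(clean gravel) = 24620/733.9 = 33.5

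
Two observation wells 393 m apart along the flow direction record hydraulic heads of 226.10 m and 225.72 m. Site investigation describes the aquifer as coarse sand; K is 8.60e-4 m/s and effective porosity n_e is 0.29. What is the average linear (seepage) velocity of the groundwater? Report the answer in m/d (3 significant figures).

Hydraulic gradient i = (226.10 − 225.72) / 393 = 0.38 / 393 = 9.669e-4
K = 8.60e-4 m/s × 86400 s/d = 74.30 m/d
Specific discharge q = 74.30 × 9.669e-4 = 0.07185 m/d
Average linear velocity = 0.07185 / 0.29 = 0.2477 m/d

0.248 m/d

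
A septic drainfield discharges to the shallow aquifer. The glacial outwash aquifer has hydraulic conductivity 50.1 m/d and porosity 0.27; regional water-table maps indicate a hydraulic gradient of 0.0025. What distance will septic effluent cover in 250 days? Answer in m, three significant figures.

116 m

Specific discharge q = 50.1 × 0.0025 = 0.1253 m/d
v_s = q/n_e = 0.1253/0.27 = 0.4639 m/d
L = v × T = 0.4639 × 250 = 116.0 m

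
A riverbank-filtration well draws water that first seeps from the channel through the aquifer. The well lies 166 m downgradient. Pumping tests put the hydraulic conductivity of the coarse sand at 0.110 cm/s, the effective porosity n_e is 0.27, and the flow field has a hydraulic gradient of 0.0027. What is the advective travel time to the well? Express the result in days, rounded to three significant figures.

175 days

K = 0.110 cm/s × 864 = 95.04 m/d
Specific discharge q = 95.04 × 0.0027 = 0.2566 m/d
Seepage velocity v = q / n = 0.2566 / 0.27 = 0.9504 m/d
t = L / v = 166 / 0.9504 = 174.7 d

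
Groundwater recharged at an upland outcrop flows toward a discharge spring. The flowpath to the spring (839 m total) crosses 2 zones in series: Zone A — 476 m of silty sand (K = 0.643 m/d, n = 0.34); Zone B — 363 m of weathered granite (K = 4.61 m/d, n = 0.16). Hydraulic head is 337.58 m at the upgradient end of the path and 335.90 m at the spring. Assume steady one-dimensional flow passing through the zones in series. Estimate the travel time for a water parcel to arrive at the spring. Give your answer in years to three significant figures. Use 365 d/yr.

294 years

Total head drop ΔH = 337.58 − 335.90 = 1.68 m
Continuity: the same q passes through each zone, so ΔH = q·Σ(L_j/K_j) — the zones act as resistances in series.
Σ(L/K) = 476/0.643 + 363/4.61 = 740.3 + 78.74 = 819.0 d
q = ΔH / Σ(L/K) = 1.68 / 819.0 = 0.002051 m/d (same in every zone)
Zone A: v = q/n = 0.002051/0.34 = 0.006033 m/d → t_A = 476/0.006033 = 78900 d
Zone B: v = q/n = 0.002051/0.16 = 0.01282 m/d → t_B = 363/0.01282 = 28310 d
Total t = 78900 + 28310 = 107200 d
   = 107200 / 365 = 294 yr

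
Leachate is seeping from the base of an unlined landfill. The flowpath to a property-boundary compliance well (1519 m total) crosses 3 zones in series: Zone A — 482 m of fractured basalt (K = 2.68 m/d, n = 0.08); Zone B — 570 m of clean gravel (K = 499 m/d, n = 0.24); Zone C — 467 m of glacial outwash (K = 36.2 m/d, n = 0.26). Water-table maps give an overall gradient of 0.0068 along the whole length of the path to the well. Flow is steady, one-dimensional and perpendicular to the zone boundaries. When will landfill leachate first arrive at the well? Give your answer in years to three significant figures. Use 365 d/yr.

15.3 years

Steady 1-D flow in series ⇒ the Darcy flux q is identical in every zone and the zone head losses add (resistances L/K in series).
Σ(L/K) = 482/2.68 + 570/499 + 467/36.2 = 179.9 + 1.142 + 12.90 = 193.9 d
K_eq = L_total / Σ(L/K) = 1519 / 193.9 = 7.834 m/d
q = K_eq · i = 7.834 × 0.0068 = 0.05327 m/d (same in every zone)
Zone A: v = q/n = 0.05327/0.08 = 0.6659 m/d → t_A = 482/0.6659 = 723.8 d
Zone B: v = q/n = 0.05327/0.24 = 0.2220 m/d → t_B = 570/0.2220 = 2568 d
Zone C: v = q/n = 0.05327/0.26 = 0.2049 m/d → t_C = 467/0.2049 = 2279 d
Total t = 723.8 + 2568 + 2279 = 5571 d
   = 5571 / 365 = 15.3 yr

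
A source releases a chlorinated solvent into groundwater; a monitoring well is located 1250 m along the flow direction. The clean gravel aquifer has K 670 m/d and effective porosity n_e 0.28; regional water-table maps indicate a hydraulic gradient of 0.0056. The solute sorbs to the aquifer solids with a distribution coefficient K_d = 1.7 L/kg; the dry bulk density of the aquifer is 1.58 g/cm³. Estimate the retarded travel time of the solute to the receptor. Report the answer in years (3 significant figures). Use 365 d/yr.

Specific discharge q = 670 × 0.0056 = 3.752 m/d
Seepage velocity v = q / n = 3.752 / 0.28 = 13.40 m/d
Retardation R = 1 + ρ_b·K_d/n = 1 + 1.58×1.7/0.28 = 10.59
Contaminant velocity v_c = v/R = 13.40/10.59 = 1.265 m/d
t = L/v_c = 1250/1.265 = 988.1 d
   = 988.1/365 = 2.71 yr

2.71 years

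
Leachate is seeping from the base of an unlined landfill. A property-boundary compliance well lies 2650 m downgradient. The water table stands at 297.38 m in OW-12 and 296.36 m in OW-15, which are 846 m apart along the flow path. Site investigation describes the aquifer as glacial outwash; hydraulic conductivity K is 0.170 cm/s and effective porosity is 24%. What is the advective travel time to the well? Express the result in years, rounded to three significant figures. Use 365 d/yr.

Hydraulic gradient i = (297.38 − 296.36) / 846 = 1.02 / 846 = 0.001206
K = 0.170 cm/s × 864 = 146.9 m/d
q = Ki = 146.9 × 0.001206 = 0.1771 m/d
Seepage velocity v = q / n = 0.1771 / 0.24 = 0.7379 m/d
t = L / v = 2650 / 0.7379 = 3591 d
   = 3591 / 365 = 9.84 yr

9.84 years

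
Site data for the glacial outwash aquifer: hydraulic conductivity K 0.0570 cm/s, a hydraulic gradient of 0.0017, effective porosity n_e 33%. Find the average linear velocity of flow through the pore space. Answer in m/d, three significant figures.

K = 0.0570 cm/s × 864 = 49.25 m/d
Specific discharge q = 49.25 × 0.0017 = 0.08372 m/d
Average linear velocity = 0.08372 / 0.33 = 0.2537 m/d

0.254 m/d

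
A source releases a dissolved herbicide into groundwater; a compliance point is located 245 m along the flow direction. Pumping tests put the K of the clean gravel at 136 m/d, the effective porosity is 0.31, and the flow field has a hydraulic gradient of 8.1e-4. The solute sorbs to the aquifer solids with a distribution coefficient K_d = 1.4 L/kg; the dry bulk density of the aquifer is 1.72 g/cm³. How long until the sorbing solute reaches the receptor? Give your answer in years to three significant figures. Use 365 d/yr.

q = Ki = 136 × 8.1e-4 = 0.1102 m/d
Average linear velocity = 0.1102 / 0.31 = 0.3554 m/d
Retardation R = 1 + ρ_b·K_d/n = 1 + 1.72×1.4/0.31 = 8.768
Contaminant velocity v_c = v/R = 0.3554/8.768 = 0.04053 m/d
t = L/v_c = 245/0.04053 = 6045 d
   = 6045/365 = 16.6 yr

16.6 years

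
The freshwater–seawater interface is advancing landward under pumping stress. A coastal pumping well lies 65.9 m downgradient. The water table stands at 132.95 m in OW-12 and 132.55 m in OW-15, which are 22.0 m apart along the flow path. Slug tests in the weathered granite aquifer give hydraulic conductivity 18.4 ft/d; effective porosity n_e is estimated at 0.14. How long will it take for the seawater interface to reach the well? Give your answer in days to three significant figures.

Hydraulic gradient i = (132.95 − 132.55) / 22.0 = 0.40 / 22.0 = 0.01818
K = 18.4 ft/d × 0.3048 = 5.608 m/d
Darcy flux q = K·i = 5.608 × 0.01818 = 0.1020 m/d
Seepage velocity v = q / n = 0.1020 / 0.14 = 0.7284 m/d
t = L / v = 65.9 / 0.7284 = 90.48 d

90.5 days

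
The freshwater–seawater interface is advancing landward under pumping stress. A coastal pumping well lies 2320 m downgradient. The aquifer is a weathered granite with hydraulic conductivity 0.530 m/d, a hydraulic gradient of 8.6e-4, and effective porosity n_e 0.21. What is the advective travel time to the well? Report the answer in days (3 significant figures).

Darcy flux q = K·i = 0.530 × 8.6e-4 = 4.558e-4 m/d
Average linear velocity = 4.558e-4 / 0.21 = 0.002170 m/d
t = L / v = 2320 / 0.002170 = 1.069e6 d

1.07e6 days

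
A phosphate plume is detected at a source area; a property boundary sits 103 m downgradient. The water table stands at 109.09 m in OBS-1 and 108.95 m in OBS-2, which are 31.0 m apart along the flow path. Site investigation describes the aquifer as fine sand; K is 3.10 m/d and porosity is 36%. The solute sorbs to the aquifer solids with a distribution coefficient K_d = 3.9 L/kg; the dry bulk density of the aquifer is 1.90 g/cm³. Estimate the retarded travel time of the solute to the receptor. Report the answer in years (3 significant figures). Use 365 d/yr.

Hydraulic gradient i = (109.09 − 108.95) / 31.0 = 0.14 / 31.0 = 0.004516
q = Ki = 3.10 × 0.004516 = 0.01400 m/d
Average linear velocity = 0.01400 / 0.36 = 0.03889 m/d
Retardation R = 1 + ρ_b·K_d/n = 1 + 1.90×3.9/0.36 = 21.58
Contaminant velocity v_c = v/R = 0.03889/21.58 = 0.001802 m/d
t = L/v_c = 103/0.001802 = 57160 d
   = 57160/365 = 157 yr

157 years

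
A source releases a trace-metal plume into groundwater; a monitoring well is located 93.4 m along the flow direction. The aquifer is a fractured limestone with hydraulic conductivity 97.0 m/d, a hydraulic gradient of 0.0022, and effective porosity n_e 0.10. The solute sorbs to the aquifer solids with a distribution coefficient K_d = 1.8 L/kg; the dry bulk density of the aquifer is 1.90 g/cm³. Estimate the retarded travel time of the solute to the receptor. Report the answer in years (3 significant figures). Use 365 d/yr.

4.22 years

q = Ki = 97.0 × 0.0022 = 0.2134 m/d
v_s = q/n_e = 0.2134/0.10 = 2.134 m/d
Retardation R = 1 + ρ_b·K_d/n = 1 + 1.90×1.8/0.10 = 35.20
Contaminant velocity v_c = v/R = 2.134/35.20 = 0.06063 m/d
t = L/v_c = 93.4/0.06063 = 1541 d
   = 1541/365 = 4.22 yr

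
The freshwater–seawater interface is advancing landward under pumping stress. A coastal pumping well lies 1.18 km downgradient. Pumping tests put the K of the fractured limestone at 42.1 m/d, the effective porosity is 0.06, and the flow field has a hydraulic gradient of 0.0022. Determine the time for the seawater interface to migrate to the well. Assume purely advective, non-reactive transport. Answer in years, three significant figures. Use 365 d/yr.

2.09 years

q = Ki = 42.1 × 0.0022 = 0.09262 m/d
Seepage velocity v = q / n = 0.09262 / 0.06 = 1.544 m/d
L = 1.18 km = 1180 m
t = L / v = 1180 / 1.544 = 764.4 d
   = 764.4 / 365 = 2.09 yr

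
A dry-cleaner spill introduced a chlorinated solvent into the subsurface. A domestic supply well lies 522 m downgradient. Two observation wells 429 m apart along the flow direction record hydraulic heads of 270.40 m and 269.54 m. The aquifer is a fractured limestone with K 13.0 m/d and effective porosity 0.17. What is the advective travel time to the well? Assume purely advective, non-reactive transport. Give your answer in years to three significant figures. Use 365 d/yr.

Hydraulic gradient i = (270.40 − 269.54) / 429 = 0.86 / 429 = 0.002005
Specific discharge q = 13.0 × 0.002005 = 0.02606 m/d
v_s = q/n_e = 0.02606/0.17 = 0.1533 m/d
t = L / v = 522 / 0.1533 = 3405 d
   = 3405 / 365 = 9.33 yr

9.33 years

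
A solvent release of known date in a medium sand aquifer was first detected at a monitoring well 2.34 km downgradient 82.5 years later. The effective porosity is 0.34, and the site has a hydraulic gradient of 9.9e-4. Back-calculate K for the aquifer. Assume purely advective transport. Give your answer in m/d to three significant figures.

26.7 m/d

t = 82.5 years = 30110 d
L = 2.34 km = 2340 m
v = L / t = 2340 / 30110 = 0.07771 m/d
K = v · n / i = 0.07771 × 0.34 / 9.9e-4 = 26.7 m/d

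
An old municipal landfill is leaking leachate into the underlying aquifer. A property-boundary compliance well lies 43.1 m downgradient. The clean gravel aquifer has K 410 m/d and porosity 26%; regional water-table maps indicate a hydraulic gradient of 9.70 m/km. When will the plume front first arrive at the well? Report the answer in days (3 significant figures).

2.82 days

q = Ki = 410 × 0.0097 = 3.977 m/d
v_s = q/n_e = 3.977/0.26 = 15.30 m/d
t = L / v = 43.1 / 15.30 = 2.818 d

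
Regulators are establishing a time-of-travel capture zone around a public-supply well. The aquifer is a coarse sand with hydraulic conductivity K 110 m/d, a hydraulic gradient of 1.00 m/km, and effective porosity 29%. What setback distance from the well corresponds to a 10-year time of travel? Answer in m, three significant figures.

1380 m

Specific discharge q = 110 × 0.0010 = 0.1100 m/d
Average linear velocity = 0.1100 / 0.29 = 0.3793 m/d
T = 10 yr × 365 = 3650 d
L = v × T = 0.3793 × 3650 = 1384 m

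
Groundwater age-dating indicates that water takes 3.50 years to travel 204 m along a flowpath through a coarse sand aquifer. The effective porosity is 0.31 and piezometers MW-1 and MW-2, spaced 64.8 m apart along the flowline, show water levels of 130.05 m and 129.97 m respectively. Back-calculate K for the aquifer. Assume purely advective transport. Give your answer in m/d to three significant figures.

40.1 m/d

Hydraulic gradient i = (130.05 − 129.97) / 64.8 = 0.08 / 64.8 = 0.001235
t = 3.50 years = 1278 d
v = L / t = 204 / 1278 = 0.1597 m/d
K = v · n / i = 0.1597 × 0.31 / 0.001235 = 40.1 m/d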